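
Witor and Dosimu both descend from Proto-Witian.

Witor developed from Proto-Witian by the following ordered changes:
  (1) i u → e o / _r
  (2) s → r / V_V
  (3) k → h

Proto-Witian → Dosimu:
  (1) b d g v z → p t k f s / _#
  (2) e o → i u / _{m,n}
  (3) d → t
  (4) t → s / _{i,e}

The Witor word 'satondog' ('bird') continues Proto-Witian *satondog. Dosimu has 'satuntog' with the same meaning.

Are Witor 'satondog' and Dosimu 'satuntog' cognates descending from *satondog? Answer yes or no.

no

Derive the expected Dosimu reflex of *satondog:
Dosimu: start from *satondog.
  rule 1 (final devoicing): satondog → satondok
  rule 2 (pre-nasal raising): satondok → satundok
  rule 3 (unconditioned shift): satundok → satuntok
  rule 4: no change — satuntok
  ⇒ Dosimu satuntok
The regular Dosimu reflex would be 'satuntok', but the attested form is 'satuntog'. The correspondence is irregular, so they are not cognates (the Dosimu form has a different source).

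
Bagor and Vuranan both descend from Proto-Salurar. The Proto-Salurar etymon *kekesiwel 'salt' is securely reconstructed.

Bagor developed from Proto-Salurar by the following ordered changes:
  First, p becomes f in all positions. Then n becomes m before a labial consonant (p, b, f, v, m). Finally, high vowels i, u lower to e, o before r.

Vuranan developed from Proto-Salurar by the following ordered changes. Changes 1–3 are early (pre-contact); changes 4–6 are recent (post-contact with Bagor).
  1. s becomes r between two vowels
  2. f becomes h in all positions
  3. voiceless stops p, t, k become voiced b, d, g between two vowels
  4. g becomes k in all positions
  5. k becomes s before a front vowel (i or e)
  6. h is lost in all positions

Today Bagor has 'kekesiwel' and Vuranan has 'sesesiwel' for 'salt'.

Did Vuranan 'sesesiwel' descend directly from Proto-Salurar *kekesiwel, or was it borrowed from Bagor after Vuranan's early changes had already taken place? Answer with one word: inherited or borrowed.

borrowed

If inherited, *kekesiwel would pass through all of Vuranan's changes:
Vuranan: *kekesiwel
  kekesiwel → kekeriwel   [rhotacism]
  kekeriwel (rule 2 does not apply)
  kekeriwel → kegeriwel   [intervocalic voicing]
  kegeriwel → kekeriwel   [unconditioned shift]
  kekeriwel → seseriwel   [palatalisation]
  seseriwel (rule 6 does not apply)
  giving Vuranan seseriwel.
If borrowed from Bagor 'kekesiwel' after the early changes, it would undergo only the recent ones:
  rule 4 (unconditioned shift): no change (kekesiwel)
  rule 5 (palatalisation): kekesiwel → sesesiwel
  rule 6 (h-loss): no change (sesesiwel)
  ⇒ as a loan: sesesiwel
Vuranan 'sesesiwel' matches the loan outcome 'sesesiwel', not the inherited 'seseriwel' — it skipped the early Vuranan changes, so it was borrowed from Bagor.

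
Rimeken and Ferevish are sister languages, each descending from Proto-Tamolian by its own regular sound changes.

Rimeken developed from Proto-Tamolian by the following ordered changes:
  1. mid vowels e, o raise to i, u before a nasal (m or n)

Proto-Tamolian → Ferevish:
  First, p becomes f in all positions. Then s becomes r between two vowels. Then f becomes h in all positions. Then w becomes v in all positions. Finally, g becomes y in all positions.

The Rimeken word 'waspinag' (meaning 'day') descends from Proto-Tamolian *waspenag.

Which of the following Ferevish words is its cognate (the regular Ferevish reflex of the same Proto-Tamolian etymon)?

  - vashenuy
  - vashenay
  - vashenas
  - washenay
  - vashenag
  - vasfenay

vashenay

Ferevish: start from *waspenag.
  rule 1 (unconditioned shift): waspenag → wasfenag
  rule 2: no change — wasfenag
  rule 3 (unconditioned shift): wasfenag → washenag
  rule 4 (unconditioned shift): washenag → vashenag
  rule 5 (unconditioned shift): vashenag → vashenay
  ⇒ Ferevish vashenay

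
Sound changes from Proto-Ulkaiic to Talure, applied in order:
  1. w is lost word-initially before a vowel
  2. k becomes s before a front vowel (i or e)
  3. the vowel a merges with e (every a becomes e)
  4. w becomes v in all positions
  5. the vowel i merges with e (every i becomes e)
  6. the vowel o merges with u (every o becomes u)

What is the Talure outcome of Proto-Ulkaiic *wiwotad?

Talure: *wiwotad > iwotad > iwoted > ivoted > evoted > evuted  (by glide loss, vowel merger, unconditioned shift, vowel merger, vowel merger)

evuted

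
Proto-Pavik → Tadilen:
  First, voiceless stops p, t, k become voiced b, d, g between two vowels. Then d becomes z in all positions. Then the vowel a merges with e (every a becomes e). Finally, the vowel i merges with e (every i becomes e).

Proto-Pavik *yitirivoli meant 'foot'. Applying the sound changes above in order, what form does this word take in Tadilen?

yezerevole

Tadilen: start from *yitirivoli.
  rule 1 (intervocalic voicing): yitirivoli → yidirivoli
  rule 2 (unconditioned shift): yidirivoli → yizirivoli
  rule 3: no change — yizirivoli
  rule 4 (vowel merger): yizirivoli → yezerevole
  ⇒ Tadilen yezerevole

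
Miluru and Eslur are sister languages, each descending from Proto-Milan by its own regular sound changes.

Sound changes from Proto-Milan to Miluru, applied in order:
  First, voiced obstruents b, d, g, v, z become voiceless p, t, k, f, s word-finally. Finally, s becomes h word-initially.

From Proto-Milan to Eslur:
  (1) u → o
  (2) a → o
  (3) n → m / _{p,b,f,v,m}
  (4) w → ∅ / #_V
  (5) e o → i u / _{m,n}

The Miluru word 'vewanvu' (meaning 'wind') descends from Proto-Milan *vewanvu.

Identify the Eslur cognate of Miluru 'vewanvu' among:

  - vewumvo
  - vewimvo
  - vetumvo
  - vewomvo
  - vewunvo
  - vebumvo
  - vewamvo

vewumvo

Eslur: *vewanvu
  vewanvu → vewanvo   [vowel merger]
  vewanvo → vewonvo   [vowel merger]
  vewonvo → vewomvo   [nasal place assimilation]
  vewomvo (rule 4 does not apply)
  vewomvo → vewumvo   [pre-nasal raising]
  giving Eslur vewumvo.
Among the options, 'vewumvo' alone shows every Eslur change applied in order.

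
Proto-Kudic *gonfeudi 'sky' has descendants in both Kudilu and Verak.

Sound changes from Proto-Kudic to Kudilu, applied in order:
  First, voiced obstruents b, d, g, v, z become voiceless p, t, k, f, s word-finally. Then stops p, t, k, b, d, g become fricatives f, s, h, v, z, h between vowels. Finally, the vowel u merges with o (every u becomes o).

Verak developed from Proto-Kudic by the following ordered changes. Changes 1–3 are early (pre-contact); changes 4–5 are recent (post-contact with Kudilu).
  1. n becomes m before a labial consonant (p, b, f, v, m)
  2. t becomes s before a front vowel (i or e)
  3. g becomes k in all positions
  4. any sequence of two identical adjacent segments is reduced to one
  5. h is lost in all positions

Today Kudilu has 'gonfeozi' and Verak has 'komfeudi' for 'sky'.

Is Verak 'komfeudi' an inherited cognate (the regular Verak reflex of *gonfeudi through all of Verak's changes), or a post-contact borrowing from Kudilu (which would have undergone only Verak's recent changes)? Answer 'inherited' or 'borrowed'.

If inherited, *gonfeudi would pass through all of Verak's changes:
Verak: *gonfeudi
  gonfeudi → gomfeudi   [nasal place assimilation]
  gomfeudi (rule 2 does not apply)
  gomfeudi → komfeudi   [unconditioned shift]
  komfeudi (rule 4 does not apply)
  komfeudi (rule 5 does not apply)
  giving Verak komfeudi.
If borrowed from Kudilu 'gonfeozi' after the early changes, it would undergo only the recent ones:
  rule 4 (degemination): no change (gonfeozi)
  rule 5 (h-loss): no change (gonfeozi)
  ⇒ as a loan: gonfeozi
Verak 'komfeudi' matches the inherited outcome exactly, so it is an inherited cognate, not a loan.

inherited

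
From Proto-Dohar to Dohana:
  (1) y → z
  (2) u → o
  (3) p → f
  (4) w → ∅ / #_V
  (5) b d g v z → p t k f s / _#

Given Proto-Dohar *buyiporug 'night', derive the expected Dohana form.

Dohana: *buyiporug
  buyiporug → buziporug   [unconditioned shift]
  buziporug → boziporog   [vowel merger]
  boziporog → boziforog   [unconditioned shift]
  boziforog (rule 4 does not apply)
  boziforog → boziforok   [final devoicing]
  giving Dohana boziforok.

boziforok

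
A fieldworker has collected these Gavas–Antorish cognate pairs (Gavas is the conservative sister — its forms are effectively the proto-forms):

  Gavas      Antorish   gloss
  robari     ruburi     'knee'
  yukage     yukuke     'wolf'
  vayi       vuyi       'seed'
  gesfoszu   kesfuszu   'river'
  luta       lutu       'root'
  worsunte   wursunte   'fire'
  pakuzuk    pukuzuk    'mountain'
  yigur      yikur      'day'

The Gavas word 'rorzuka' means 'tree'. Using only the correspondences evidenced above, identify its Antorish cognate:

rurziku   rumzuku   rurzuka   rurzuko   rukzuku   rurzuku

worsunte ~ wursunte — Gavas o corresponds to Antorish u after a consonant, before r.
luta ~ lutu — Gavas a corresponds to Antorish u word-finally.
Applying these to Gavas 'rorzuka':
  rorzuka → rurzuka   (o→u after a consonant, before r)
  rurzuka → rurzuku   (a→u word-finally)
So the Antorish cognate is 'rurzuku'.

rurzuku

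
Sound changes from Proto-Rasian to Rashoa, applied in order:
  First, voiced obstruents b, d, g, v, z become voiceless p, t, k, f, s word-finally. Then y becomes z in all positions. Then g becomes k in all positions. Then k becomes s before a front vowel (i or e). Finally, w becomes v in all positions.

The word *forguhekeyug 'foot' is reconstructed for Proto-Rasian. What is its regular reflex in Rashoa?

forkuhesezuk

Rashoa: *forguhekeyug > forguhekeyuk > forguhekezuk > forkuhekezuk > forkuhesezuk  (by final devoicing, unconditioned shift, unconditioned shift, palatalisation)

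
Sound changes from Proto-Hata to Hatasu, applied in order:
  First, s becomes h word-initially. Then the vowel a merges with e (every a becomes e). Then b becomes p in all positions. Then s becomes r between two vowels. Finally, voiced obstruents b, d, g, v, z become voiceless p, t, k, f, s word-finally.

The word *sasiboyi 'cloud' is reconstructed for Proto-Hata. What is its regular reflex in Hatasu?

Hatasu: start from *sasiboyi.
  rule 1 (debuccalisation): sasiboyi → hasiboyi
  rule 2 (vowel merger): hasiboyi → hesiboyi
  rule 3 (unconditioned shift): hesiboyi → hesipoyi
  rule 4 (rhotacism): hesipoyi → heripoyi
  rule 5: no change — heripoyi
  ⇒ Hatasu heripoyi

heripoyi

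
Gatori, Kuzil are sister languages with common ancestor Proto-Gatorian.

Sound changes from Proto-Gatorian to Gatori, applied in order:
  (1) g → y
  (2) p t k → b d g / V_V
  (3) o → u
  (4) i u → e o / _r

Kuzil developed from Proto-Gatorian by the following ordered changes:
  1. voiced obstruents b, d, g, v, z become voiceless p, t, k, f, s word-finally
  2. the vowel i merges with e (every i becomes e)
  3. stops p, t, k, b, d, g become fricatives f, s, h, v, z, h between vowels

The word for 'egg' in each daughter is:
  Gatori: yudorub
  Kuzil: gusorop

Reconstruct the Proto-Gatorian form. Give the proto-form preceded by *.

Position 1: Gatori has y, Kuzil has g. Kuzil preserves g here (none of its changes turn any other segment into g), so the proto-segment is *g.
Position 6: Gatori has u, Kuzil has o. Kuzil preserves o here (none of its changes turn any other segment into o), so the proto-segment is *o.
Continuing position by position gives *gutorob; check it forward:
Gatori: *gutorob
  gutorob → yutorob   [unconditioned shift]
  yutorob → yudorob   [intervocalic voicing]
  yudorob → yudurub   [vowel merger]
  yudurub → yudorub   [pre-rhotic lowering]
  giving Gatori yudorub.
Kuzil: *gutorob
  gutorob → gutorop   [final devoicing]
  gutorop (rule 2 does not apply)
  gutorop → gusorop   [intervocalic lenition]
  giving Kuzil gusorop.
*gutorob is the unique common source.

*gutorob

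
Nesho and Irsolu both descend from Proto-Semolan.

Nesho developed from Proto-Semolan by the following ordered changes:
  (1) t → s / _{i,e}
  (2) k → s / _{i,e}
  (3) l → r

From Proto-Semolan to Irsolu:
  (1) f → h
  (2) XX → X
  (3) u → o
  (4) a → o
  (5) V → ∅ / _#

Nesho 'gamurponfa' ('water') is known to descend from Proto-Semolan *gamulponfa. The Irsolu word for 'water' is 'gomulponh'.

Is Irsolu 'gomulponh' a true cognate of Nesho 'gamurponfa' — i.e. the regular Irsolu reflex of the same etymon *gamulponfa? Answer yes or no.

Derive the expected Irsolu reflex of *gamulponfa:
Irsolu: *gamulponfa
  gamulponfa → gamulponha   [unconditioned shift]
  gamulponha (rule 2 does not apply)
  gamulponha → gamolponha   [vowel merger]
  gamolponha → gomolponho   [vowel merger]
  gomolponho → gomolponh   [apocope]
  giving Irsolu gomolponh.
The regular Irsolu reflex would be 'gomolponh', but the attested form is 'gomulponh'. The correspondence is irregular, so they are not cognates (the Irsolu form has a different source).

no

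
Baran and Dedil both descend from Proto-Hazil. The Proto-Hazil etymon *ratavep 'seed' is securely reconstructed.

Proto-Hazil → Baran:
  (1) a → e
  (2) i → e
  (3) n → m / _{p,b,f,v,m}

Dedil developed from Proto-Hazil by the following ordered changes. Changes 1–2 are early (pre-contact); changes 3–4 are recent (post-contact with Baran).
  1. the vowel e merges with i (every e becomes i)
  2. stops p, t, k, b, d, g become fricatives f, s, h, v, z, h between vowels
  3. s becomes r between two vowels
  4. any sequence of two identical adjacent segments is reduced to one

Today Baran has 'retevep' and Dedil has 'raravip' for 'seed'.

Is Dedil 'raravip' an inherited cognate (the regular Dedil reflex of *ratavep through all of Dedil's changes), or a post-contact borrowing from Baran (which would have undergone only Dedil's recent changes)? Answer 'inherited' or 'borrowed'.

If inherited, *ratavep would pass through all of Dedil's changes:
Dedil: *ratavep > ratavip > rasavip > raravip  (by vowel merger, intervocalic lenition, rhotacism)
If borrowed from Baran 'retevep' after the early changes, it would undergo only the recent ones:
  rule 3 (rhotacism): no change (retevep)
  rule 4 (degemination): no change (retevep)
  ⇒ as a loan: retevep
Dedil 'raravip' matches the inherited outcome exactly, so it is an inherited cognate, not a loan.

inherited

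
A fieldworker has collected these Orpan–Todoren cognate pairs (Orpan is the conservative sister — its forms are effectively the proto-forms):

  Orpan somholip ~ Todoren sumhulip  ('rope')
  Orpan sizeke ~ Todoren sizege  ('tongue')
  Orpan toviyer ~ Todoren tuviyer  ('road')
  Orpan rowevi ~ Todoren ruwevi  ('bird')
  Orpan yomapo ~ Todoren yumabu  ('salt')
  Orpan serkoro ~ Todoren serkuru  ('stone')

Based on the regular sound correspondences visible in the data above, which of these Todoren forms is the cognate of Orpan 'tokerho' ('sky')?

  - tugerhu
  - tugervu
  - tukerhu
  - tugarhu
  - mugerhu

somholip ~ sumhulip, rowevi ~ ruwevi — Orpan o corresponds to Todoren u after a consonant, before a consonant other than r, m, n, p, b, f, v.
sizeke ~ sizege — Orpan k corresponds to Todoren g between vowels (before a front vowel).
yomapo ~ yumabu, serkoro ~ serkuru — Orpan o corresponds to Todoren u word-finally.
Applying these to Orpan 'tokerho':
  tokerho → tukerho   (o→u after a consonant, before a consonant other than r, m, n, p, b, f, v)
  tukerho → tugerho   (k→g between vowels (before a front vowel))
  tugerho → tugerhu   (o→u word-finally)
So the Todoren cognate is 'tugerhu'.

tugerhu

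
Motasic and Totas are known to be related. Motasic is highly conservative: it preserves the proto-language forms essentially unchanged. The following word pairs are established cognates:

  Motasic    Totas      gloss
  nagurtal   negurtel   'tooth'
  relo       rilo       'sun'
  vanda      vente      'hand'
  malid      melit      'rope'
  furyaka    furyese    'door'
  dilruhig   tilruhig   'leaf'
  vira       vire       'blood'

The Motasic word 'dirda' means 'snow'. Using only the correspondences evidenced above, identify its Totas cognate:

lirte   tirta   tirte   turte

tirte

dilruhig ~ tilruhig — Motasic d corresponds to Totas t word-initially before a front vowel.
vanda ~ vente — Motasic d corresponds to Totas t after a consonant, before a back vowel.
vanda ~ vente, furyaka ~ furyese — Motasic a corresponds to Totas e word-finally.
Applying these to Motasic 'dirda':
  dirda → tirda   (d→t word-initially before a front vowel)
  tirda → tirta   (d→t after a consonant, before a back vowel)
  tirta → tirte   (a→e word-finally)
So the Totas cognate is 'tirte'.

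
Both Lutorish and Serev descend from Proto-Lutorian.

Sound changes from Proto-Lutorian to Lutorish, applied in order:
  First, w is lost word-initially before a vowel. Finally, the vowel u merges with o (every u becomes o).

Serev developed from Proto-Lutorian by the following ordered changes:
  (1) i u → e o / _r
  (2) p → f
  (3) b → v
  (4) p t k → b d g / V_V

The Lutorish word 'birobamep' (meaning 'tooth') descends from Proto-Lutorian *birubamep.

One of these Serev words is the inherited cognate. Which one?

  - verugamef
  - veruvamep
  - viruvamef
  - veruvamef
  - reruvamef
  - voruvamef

Serev: *birubamep > berubamep > berubamef > veruvamef  (by pre-rhotic lowering, unconditioned shift, unconditioned shift)
The other candidates each miss or misapply at least one Serev change.

veruvamef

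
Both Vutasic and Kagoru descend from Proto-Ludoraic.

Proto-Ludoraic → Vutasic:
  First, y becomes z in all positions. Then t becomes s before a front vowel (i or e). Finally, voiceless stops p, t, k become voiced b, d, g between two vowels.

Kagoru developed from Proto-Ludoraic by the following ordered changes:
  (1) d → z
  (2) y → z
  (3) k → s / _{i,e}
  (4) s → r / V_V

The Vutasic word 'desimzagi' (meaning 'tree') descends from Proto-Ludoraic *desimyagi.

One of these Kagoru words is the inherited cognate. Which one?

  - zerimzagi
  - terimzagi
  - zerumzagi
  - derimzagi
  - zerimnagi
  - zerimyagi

zerimzagi

Kagoru: start from *desimyagi.
  rule 1 (unconditioned shift): desimyagi → zesimyagi
  rule 2 (unconditioned shift): zesimyagi → zesimzagi
  rule 3: no change — zesimzagi
  rule 4 (rhotacism): zesimzagi → zerimzagi
  ⇒ Kagoru zerimzagi
The other candidates each miss or misapply at least one Kagoru change.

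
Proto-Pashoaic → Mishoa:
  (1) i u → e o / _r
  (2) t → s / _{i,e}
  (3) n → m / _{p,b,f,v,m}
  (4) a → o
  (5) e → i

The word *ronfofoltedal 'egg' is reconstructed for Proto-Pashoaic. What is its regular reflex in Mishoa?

romfofolsidol

Mishoa: *ronfofoltedal
  ronfofoltedal (rule 1 does not apply)
  ronfofoltedal → ronfofolsedal   [palatalisation]
  ronfofolsedal → romfofolsedal   [nasal place assimilation]
  romfofolsedal → romfofolsedol   [vowel merger]
  romfofolsedol → romfofolsidol   [vowel merger]
  giving Mishoa romfofolsidol.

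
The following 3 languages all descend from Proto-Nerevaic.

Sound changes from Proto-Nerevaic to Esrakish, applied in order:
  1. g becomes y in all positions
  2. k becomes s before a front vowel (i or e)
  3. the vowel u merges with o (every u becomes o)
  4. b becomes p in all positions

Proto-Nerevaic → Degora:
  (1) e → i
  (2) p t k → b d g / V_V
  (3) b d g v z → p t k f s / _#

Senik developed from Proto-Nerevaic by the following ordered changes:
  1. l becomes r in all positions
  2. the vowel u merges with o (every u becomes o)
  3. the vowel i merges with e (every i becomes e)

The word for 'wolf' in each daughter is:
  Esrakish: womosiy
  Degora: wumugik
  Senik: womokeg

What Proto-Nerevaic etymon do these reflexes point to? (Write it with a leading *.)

*wumukig

Position 5: Esrakish has s, Degora has g, Senik has k. Senik preserves k here (none of its changes turn any other segment into k), so the proto-segment is *k.
Position 6: Esrakish has i, Degora has i, Senik has e. Esrakish preserves i here (none of its changes turn any other segment into i), so the proto-segment is *i.
Continuing position by position gives *wumukig; check it forward:
Esrakish: start from *wumukig.
  rule 1 (unconditioned shift): wumukig → wumukiy
  rule 2 (palatalisation): wumukiy → wumusiy
  rule 3 (vowel merger): wumusiy → womosiy
  rule 4: no change — womosiy
  ⇒ Esrakish womosiy
Degora: *wumukig
  wumukig (rule 1 does not apply)
  wumukig → wumugig   [intervocalic voicing]
  wumugig → wumugik   [final devoicing]
  giving Degora wumugik.
Senik: *wumukig > womokig > womokeg  (by vowel merger, vowel merger)
No other proto-form is consistent with every reflex, so the reconstruction is *wumukig.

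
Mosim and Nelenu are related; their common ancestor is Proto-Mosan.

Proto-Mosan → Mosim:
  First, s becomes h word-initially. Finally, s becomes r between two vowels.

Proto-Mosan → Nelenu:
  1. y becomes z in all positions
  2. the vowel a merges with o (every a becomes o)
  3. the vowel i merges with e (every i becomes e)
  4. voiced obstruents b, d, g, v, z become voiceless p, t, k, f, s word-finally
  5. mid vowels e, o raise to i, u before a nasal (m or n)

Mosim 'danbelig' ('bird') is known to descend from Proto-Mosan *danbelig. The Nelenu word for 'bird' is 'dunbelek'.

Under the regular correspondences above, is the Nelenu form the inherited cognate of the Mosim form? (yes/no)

yes

Derive the expected Nelenu reflex of *danbelig:
Nelenu: *danbelig > donbelig > donbeleg > donbelek > dunbelek  (by vowel merger, vowel merger, final devoicing, pre-nasal raising)
Nelenu 'dunbelek' matches the regular reflex exactly, so the pair is cognate.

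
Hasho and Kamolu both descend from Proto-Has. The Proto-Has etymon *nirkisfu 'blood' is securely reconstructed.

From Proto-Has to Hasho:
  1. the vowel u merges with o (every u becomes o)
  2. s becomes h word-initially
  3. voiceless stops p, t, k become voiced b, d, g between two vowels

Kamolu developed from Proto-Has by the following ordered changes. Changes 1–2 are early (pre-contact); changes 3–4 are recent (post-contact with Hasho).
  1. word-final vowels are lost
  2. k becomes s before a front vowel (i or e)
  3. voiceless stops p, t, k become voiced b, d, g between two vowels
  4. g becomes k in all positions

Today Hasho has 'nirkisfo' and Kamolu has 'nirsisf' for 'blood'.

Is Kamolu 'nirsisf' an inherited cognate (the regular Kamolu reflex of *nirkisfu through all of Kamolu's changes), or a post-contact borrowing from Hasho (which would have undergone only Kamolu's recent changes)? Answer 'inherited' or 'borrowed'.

inherited

If inherited, *nirkisfu would pass through all of Kamolu's changes:
Kamolu: *nirkisfu > nirkisf > nirsisf  (by apocope, palatalisation)
If borrowed from Hasho 'nirkisfo' after the early changes, it would undergo only the recent ones:
  rule 3 (intervocalic voicing): no change (nirkisfo)
  rule 4 (unconditioned shift): no change (nirkisfo)
  ⇒ as a loan: nirkisfo
Kamolu 'nirsisf' matches the inherited outcome exactly, so it is an inherited cognate, not a loan.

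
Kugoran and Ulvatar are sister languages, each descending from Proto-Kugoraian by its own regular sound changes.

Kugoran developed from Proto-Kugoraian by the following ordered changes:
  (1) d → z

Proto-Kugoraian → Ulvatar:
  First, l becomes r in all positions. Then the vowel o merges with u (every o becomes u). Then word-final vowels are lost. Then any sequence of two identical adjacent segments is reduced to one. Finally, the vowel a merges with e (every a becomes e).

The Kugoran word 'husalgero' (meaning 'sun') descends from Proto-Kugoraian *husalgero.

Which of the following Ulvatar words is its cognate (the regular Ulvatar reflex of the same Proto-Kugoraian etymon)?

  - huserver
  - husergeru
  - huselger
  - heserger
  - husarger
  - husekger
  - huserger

huserger

Ulvatar: *husalgero > husargero > husargeru > husarger > huserger  (by unconditioned shift, vowel merger, apocope, vowel merger)
Among the options, 'huserger' alone shows every Ulvatar change applied in order.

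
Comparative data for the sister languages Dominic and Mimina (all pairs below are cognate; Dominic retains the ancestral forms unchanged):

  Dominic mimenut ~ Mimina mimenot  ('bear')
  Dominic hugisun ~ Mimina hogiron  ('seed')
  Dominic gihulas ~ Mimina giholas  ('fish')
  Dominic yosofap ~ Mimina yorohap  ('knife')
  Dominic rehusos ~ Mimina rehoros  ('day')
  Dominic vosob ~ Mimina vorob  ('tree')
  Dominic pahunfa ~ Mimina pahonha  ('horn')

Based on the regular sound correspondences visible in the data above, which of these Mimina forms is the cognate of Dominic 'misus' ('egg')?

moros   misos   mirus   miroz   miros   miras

hugisun ~ hogiron — Dominic s corresponds to Mimina r between vowels (before a back vowel).
mimenut ~ mimenot, hugisun ~ hogiron — Dominic u corresponds to Mimina o after a consonant, before a consonant other than r, m, n, p, b, f, v.
Applying these to Dominic 'misus':
  misus → mirus   (s→r between vowels (before a back vowel))
  mirus → miros   (u→o after a consonant, before a consonant other than r, m, n, p, b, f, v)
So the Mimina cognate is 'miros'.

miros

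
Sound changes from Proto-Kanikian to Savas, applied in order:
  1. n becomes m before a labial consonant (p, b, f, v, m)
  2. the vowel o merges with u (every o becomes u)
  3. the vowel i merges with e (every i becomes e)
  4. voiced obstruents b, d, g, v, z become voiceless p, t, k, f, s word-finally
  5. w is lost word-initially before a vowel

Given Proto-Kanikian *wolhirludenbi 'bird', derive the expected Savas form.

ulherludembe

Savas: *wolhirludenbi
  wolhirludenbi → wolhirludembi   [nasal place assimilation]
  wolhirludembi → wulhirludembi   [vowel merger]
  wulhirludembi → wulherludembe   [vowel merger]
  wulherludembe (rule 4 does not apply)
  wulherludembe → ulherludembe   [glide loss]
  giving Savas ulherludembe.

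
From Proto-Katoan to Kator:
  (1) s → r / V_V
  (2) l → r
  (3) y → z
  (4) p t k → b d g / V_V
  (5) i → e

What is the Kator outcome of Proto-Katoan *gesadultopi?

Kator: *gesadultopi
  gesadultopi → geradultopi   [rhotacism]
  geradultopi → geradurtopi   [unconditioned shift]
  geradurtopi (rule 3 does not apply)
  geradurtopi → geradurtobi   [intervocalic voicing]
  geradurtobi → geradurtobe   [vowel merger]
  giving Kator geradurtobe.

geradurtobe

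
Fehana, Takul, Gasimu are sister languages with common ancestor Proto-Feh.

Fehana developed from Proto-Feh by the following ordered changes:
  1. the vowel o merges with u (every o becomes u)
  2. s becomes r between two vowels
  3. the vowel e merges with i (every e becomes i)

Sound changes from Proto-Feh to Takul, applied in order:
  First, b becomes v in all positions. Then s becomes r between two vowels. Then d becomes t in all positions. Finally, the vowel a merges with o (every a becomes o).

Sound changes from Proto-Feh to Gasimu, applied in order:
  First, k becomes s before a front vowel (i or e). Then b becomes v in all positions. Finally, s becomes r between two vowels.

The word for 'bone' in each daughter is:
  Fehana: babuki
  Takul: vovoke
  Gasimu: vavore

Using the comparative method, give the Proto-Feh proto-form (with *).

Position 4: Fehana has u, Takul has o, Gasimu has o. Gasimu preserves o here (none of its changes turn any other segment into o), so the proto-segment is *o.
Position 5: Fehana has k, Takul has k, Gasimu has r. Fehana preserves k here (none of its changes turn any other segment into k), so the proto-segment is *k.
This points to *baboke. Verify forward in each daughter:
Fehana: start from *baboke.
  rule 1 (vowel merger): baboke → babuke
  rule 2: no change — babuke
  rule 3 (vowel merger): babuke → babuki
  ⇒ Fehana babuki
Takul: *baboke
  baboke → vavoke   [unconditioned shift]
  vavoke (rule 2 does not apply)
  vavoke (rule 3 does not apply)
  vavoke → vovoke   [vowel merger]
  giving Takul vovoke.
Gasimu: *baboke
  baboke → babose   [palatalisation]
  babose → vavose   [unconditioned shift]
  vavose → vavore   [rhotacism]
  giving Gasimu vavore.
*baboke is the unique common source.

*baboke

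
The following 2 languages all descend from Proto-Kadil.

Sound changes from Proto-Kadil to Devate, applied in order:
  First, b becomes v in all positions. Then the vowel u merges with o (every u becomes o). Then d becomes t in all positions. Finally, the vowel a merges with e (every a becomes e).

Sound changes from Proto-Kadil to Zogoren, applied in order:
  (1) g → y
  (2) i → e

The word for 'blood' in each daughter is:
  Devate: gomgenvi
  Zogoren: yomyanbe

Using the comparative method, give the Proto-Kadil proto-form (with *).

Position 8: Devate has i, Zogoren has e. Devate preserves i here (none of its changes turn any other segment into i), so the proto-segment is *i.
Position 7: Devate has v, Zogoren has b. Zogoren preserves b here (none of its changes turn any other segment into b), so the proto-segment is *b.
Verify the candidate proto-form against each daughter:
Devate: *gomganbi
  gomganbi → gomganvi   [unconditioned shift]
  gomganvi (rule 2 does not apply)
  gomganvi (rule 3 does not apply)
  gomganvi → gomgenvi   [vowel merger]
  giving Devate gomgenvi.
Zogoren: *gomganbi > yomyanbi > yomyanbe  (by unconditioned shift, vowel merger)
No other proto-form is consistent with every reflex, so the reconstruction is *gomganbi.

*gomganbi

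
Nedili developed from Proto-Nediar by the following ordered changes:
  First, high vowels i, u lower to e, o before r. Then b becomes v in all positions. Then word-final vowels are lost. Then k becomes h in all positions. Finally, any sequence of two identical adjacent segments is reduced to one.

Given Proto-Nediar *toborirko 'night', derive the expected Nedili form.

tovorerh

Nedili: start from *toborirko.
  rule 1 (pre-rhotic lowering): toborirko → toborerko
  rule 2 (unconditioned shift): toborerko → tovorerko
  rule 3 (apocope): tovorerko → tovorerk
  rule 4 (unconditioned shift): tovorerk → tovorerh
  rule 5: no change — tovorerh
  ⇒ Nedili tovorerh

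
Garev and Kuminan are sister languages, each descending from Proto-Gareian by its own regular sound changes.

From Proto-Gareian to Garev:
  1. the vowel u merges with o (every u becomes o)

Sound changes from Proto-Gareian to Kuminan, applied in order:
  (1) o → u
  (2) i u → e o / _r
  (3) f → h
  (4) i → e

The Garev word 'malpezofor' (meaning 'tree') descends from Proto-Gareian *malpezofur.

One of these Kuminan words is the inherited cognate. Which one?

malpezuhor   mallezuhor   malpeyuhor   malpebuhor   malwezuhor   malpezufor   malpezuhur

malpezuhor

Kuminan: *malpezofur
  malpezofur → malpezufur   [vowel merger]
  malpezufur → malpezufor   [pre-rhotic lowering]
  malpezufor → malpezuhor   [unconditioned shift]
  malpezuhor (rule 4 does not apply)
  giving Kuminan malpezuhor.
The other candidates each miss or misapply at least one Kuminan change.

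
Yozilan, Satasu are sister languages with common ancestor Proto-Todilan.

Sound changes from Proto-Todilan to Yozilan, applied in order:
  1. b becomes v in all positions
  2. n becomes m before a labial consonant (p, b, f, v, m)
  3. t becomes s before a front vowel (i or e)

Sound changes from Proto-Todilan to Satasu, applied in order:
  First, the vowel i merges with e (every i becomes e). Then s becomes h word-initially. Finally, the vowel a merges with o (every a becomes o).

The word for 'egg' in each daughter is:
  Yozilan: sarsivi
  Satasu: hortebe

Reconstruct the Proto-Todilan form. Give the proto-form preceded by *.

*sartibi

Position 4: Yozilan has s, Satasu has t. Satasu preserves t here (none of its changes turn any other segment into t), so the proto-segment is *t.
Position 2: Yozilan has a, Satasu has o. Yozilan preserves a here (none of its changes turn any other segment into a), so the proto-segment is *a.
Position 5: Yozilan has i, Satasu has e. Yozilan preserves i here (none of its changes turn any other segment into i), so the proto-segment is *i.
Verify the candidate proto-form against each daughter:
Yozilan: *sartibi > sartivi > sarsivi  (by unconditioned shift, palatalisation)
Satasu: *sartibi > sartebe > hartebe > hortebe  (by vowel merger, debuccalisation, vowel merger)
No other proto-form is consistent with every reflex, so the reconstruction is *sartibi.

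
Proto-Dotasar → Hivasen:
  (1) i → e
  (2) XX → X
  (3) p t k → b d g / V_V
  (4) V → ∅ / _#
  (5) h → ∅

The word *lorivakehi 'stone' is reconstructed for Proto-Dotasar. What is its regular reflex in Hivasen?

lorevage

Hivasen: *lorivakehi
  lorivakehi → lorevakehe   [vowel merger]
  lorevakehe (rule 2 does not apply)
  lorevakehe → lorevagehe   [intervocalic voicing]
  lorevagehe → lorevageh   [apocope]
  lorevageh → lorevage   [h-loss]
  giving Hivasen lorevage.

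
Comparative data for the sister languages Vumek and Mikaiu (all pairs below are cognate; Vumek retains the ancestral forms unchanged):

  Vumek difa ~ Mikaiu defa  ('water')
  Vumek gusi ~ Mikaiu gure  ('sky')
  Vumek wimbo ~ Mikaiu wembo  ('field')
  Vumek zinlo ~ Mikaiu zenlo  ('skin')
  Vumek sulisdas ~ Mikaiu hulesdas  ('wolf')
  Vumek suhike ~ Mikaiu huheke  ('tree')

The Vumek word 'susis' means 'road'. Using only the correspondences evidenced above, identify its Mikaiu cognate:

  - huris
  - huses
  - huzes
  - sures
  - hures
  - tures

sulisdas ~ hulesdas, suhike ~ huheke — Vumek s corresponds to Mikaiu h word-initially before a back vowel.
gusi ~ gure — Vumek s corresponds to Mikaiu r between vowels (before a front vowel).
sulisdas ~ hulesdas, suhike ~ huheke — Vumek i corresponds to Mikaiu e after a consonant, before a consonant other than r, m, n, p, b, f, v.
Applying these to Vumek 'susis':
  susis → husis   (s→h word-initially before a back vowel)
  husis → huris   (s→r between vowels (before a front vowel))
  huris → hures   (i→e after a consonant, before a consonant other than r, m, n, p, b, f, v)
So the Mikaiu cognate is 'hures'.

hures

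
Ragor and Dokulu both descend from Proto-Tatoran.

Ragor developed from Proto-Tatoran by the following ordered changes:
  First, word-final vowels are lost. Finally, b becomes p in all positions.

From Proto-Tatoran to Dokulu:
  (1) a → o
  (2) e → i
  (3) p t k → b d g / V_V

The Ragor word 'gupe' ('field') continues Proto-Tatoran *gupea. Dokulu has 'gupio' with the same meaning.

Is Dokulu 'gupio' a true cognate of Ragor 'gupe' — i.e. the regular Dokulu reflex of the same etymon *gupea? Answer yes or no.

Derive the expected Dokulu reflex of *gupea:
Dokulu: *gupea > gupeo > gupio > gubio  (by vowel merger, vowel merger, intervocalic voicing)
The regular Dokulu reflex would be 'gubio', but the attested form is 'gupio'. The correspondence is irregular, so they are not cognates (the Dokulu form has a different source).

no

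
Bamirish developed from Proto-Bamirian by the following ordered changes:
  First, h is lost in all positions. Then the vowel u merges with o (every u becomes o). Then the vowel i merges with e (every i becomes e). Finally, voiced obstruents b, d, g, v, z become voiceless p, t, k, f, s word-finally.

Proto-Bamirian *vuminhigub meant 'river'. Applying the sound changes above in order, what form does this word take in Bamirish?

Bamirish: start from *vuminhigub.
  rule 1 (h-loss): vuminhigub → vuminigub
  rule 2 (vowel merger): vuminigub → vominigob
  rule 3 (vowel merger): vominigob → vomenegob
  rule 4 (final devoicing): vomenegob → vomenegop
  ⇒ Bamirish vomenegop

vomenegop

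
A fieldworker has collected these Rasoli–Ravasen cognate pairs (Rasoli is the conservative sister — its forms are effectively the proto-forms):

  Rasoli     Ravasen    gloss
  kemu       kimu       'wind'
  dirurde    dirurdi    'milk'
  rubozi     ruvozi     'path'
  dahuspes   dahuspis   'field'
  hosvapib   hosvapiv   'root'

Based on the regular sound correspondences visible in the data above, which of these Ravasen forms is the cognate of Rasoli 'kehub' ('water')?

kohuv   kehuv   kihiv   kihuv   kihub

dahuspes ~ dahuspis — Rasoli e corresponds to Ravasen i after a consonant, before a consonant other than r, m, n, p, b, f, v.
hosvapib ~ hosvapiv — Rasoli b corresponds to Ravasen v word-finally.
Applying these to Rasoli 'kehub':
  kehub → kihub   (e→i after a consonant, before a consonant other than r, m, n, p, b, f, v)
  kihub → kihuv   (b→v word-finally)
So the Ravasen cognate is 'kihuv'.

kihuv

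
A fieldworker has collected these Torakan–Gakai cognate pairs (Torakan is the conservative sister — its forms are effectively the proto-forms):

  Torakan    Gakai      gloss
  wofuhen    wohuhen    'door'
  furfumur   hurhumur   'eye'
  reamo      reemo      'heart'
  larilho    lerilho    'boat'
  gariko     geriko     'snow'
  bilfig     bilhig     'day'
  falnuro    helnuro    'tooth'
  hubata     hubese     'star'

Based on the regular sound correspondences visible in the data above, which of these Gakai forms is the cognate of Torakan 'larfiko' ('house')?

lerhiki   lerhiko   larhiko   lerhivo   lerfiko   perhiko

larilho ~ lerilho, gariko ~ geriko — Torakan a corresponds to Gakai e after a consonant, before r.
bilfig ~ bilhig — Torakan f corresponds to Gakai h after a consonant, before a front vowel.
Applying these to Torakan 'larfiko':
  larfiko → lerfiko   (a→e after a consonant, before r)
  lerfiko → lerhiko   (f→h after a consonant, before a front vowel)
So the Gakai cognate is 'lerhiko'.

lerhiko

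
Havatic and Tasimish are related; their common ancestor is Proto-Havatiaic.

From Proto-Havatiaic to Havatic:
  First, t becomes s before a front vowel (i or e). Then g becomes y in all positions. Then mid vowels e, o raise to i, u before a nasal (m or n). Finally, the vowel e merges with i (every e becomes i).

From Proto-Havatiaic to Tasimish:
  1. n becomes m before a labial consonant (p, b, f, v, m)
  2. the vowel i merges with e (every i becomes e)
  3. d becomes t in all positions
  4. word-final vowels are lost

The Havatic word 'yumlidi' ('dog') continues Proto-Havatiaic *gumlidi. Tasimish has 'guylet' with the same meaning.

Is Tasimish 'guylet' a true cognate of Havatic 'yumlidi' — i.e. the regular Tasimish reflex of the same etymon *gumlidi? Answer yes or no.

Derive the expected Tasimish reflex of *gumlidi:
Tasimish: start from *gumlidi.
  rule 1: no change — gumlidi
  rule 2 (vowel merger): gumlidi → gumlede
  rule 3 (unconditioned shift): gumlede → gumlete
  rule 4 (apocope): gumlete → gumlet
  ⇒ Tasimish gumlet
The regular Tasimish reflex would be 'gumlet', but the attested form is 'guylet'. The correspondence is irregular, so they are not cognates (the Tasimish form has a different source).

no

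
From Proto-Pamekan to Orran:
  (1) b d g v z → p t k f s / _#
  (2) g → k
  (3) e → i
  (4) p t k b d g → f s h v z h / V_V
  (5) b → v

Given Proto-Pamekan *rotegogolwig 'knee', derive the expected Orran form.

Orran: start from *rotegogolwig.
  rule 1 (final devoicing): rotegogolwig → rotegogolwik
  rule 2 (unconditioned shift): rotegogolwik → rotekokolwik
  rule 3 (vowel merger): rotekokolwik → rotikokolwik
  rule 4 (intervocalic lenition): rotikokolwik → rosihoholwik
  rule 5: no change — rosihoholwik
  ⇒ Orran rosihoholwik

rosihoholwik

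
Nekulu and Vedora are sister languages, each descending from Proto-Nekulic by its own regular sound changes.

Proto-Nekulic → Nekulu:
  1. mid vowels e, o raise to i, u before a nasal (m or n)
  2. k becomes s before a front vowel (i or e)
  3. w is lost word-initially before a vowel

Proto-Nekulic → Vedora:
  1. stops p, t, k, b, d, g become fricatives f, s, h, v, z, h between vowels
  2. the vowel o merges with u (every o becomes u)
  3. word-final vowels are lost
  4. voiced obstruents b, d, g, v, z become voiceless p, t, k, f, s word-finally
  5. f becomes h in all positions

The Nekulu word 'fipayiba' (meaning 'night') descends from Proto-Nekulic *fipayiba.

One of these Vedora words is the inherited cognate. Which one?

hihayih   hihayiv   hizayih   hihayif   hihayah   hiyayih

Vedora: *fipayiba
  fipayiba → fifayiva   [intervocalic lenition]
  fifayiva (rule 2 does not apply)
  fifayiva → fifayiv   [apocope]
  fifayiv → fifayif   [final devoicing]
  fifayif → hihayih   [unconditioned shift]
  giving Vedora hihayih.

hihayih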